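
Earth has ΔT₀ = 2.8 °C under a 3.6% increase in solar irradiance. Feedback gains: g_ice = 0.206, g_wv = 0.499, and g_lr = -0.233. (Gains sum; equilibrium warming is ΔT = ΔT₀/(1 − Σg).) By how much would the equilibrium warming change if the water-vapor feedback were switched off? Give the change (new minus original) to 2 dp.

-2.58 °C

Original: g = 0.472, ΔT = 2.8/(1−0.472) = 5.3030 °C.
Without water-vapor: g' = -0.027, ΔT' = 2.8/(1+0.027) = 2.7264 °C.
Change = 2.7264 − 5.3030 = -2.58 °C.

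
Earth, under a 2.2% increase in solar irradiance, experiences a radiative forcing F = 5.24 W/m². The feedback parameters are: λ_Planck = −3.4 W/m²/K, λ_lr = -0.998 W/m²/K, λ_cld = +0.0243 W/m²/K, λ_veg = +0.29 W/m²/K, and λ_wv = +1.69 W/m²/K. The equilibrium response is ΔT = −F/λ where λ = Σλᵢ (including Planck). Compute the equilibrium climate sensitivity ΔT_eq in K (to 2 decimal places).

Net feedback parameter λ = (−3.4) + (-0.998) + (+0.0243) + (+0.29) + (+1.69) = -2.3937 W/m²/K.
ΔT = −F/λ = −5.24/(-2.3937) = 2.19 K.

2.19 K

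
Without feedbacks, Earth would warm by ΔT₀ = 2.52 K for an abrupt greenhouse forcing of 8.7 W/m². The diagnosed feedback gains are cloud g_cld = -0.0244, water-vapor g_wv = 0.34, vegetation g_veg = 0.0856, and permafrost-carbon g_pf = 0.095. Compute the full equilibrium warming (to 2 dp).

5.00 K

Total gain g = -0.0244 + 0.34 + 0.0856 + 0.095 = 0.4962.
Amplification A = 1/(1 − 0.4962) = 1.985.
ΔT = 2.52 × 1.985 = 5.00 K.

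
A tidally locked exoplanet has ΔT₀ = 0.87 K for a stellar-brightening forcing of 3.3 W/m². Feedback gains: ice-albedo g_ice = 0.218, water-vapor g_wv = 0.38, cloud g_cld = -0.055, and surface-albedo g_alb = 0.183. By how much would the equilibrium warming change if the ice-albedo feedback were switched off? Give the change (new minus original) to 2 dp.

-1.41 K

Original: g = 0.726, ΔT = 0.87/(1−0.726) = 3.1752 K.
Without ice-albedo: g' = 0.508, ΔT' = 0.87/(1−0.508) = 1.7683 K.
Change = 1.7683 − 3.1752 = -1.41 K.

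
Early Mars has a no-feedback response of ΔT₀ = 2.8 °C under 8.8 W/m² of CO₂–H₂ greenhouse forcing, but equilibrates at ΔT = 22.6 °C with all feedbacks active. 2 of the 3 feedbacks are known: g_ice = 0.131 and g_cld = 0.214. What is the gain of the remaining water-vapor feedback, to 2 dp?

Amplification A = ΔT/ΔT₀ = 22.6/2.8 = 8.071.
Total gain g = 1 − 1/A = 1 − 1/8.071 = 0.8761.
Known gains sum to 0.131 + 0.214 = 0.345.
g_wv = 0.8761 − 0.345 = 0.53.

0.53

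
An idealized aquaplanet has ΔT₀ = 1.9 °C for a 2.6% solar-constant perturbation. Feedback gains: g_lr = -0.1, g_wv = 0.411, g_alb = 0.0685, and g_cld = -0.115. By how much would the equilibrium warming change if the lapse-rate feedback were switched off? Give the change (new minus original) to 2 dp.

Original: g = 0.2645, ΔT = 1.9/(1−0.2645) = 2.5833 °C.
Without lapse-rate: g' = 0.3645, ΔT' = 1.9/(1−0.3645) = 2.9898 °C.
Change = 2.9898 − 2.5833 = 0.41 °C.

0.41 °C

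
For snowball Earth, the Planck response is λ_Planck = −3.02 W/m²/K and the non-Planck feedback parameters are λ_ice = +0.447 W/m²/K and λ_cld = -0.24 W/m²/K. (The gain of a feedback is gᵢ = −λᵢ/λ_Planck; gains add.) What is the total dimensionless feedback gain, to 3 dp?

Convert to gains: g_ice = 0.447/3.02 = 0.148; g_cld = -0.24/3.02 = -0.07947.
Total gain g = 0.06853.

0.069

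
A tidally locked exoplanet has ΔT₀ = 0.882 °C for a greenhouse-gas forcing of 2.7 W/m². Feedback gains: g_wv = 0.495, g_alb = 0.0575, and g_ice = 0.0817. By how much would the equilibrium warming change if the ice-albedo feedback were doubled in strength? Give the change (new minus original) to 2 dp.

0.69 °C

Original: g = 0.6342, ΔT = 0.882/(1−0.6342) = 2.4112 °C.
With doubled ice-albedo: g' = 0.7159, ΔT' = 0.882/(1−0.7159) = 3.1045 °C.
Change = 3.1045 − 2.4112 = 0.69 °C.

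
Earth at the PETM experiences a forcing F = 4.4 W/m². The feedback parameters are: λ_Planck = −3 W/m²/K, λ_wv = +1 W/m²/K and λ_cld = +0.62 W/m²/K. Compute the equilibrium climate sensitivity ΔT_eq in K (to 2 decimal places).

3.19 K

Net feedback parameter λ = (−3) + (+1) + (+0.62) = -1.38 W/m²/K.
ΔT = −F/λ = −4.4/(-1.38) = 3.19 K.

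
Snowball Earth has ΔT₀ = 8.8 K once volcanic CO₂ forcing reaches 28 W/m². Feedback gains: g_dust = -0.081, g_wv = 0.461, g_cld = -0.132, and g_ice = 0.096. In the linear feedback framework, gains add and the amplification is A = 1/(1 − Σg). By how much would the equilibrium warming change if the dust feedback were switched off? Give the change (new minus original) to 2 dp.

1.89 K

Original: g = 0.344, ΔT = 8.8/(1−0.344) = 13.4146 K.
Without dust: g' = 0.425, ΔT' = 8.8/(1−0.425) = 15.3043 K.
Change = 15.3043 − 13.4146 = 1.89 K.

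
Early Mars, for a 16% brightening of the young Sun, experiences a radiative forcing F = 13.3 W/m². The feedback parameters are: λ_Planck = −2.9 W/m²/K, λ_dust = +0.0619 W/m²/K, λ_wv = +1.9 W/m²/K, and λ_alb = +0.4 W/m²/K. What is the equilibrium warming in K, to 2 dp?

Net feedback parameter λ = (−2.9) + (+0.0619) + (+1.9) + (+0.4) = -0.5381 W/m²/K.
ΔT = −F/λ = −13.3/(-0.5381) = 24.72 K.

24.72 K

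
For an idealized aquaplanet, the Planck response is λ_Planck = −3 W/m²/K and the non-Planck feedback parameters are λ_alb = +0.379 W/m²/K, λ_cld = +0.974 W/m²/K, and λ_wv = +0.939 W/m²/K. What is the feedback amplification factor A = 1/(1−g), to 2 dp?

Convert to gains: g_alb = 0.379/3 = 0.1263; g_cld = 0.974/3 = 0.3247; g_wv = 0.939/3 = 0.313.
Total gain g = 0.764.
A = 1/(1 − 0.764) = 4.24.

4.24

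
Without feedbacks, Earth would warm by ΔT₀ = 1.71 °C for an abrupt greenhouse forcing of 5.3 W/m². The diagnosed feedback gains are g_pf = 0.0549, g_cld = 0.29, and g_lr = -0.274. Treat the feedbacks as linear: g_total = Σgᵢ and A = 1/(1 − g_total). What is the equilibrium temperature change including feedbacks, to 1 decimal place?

1.8 °C

Total gain g = 0.0549 + 0.29 − 0.274 = 0.0709.
Amplification A = 1/(1 − 0.0709) = 1.076.
ΔT = 1.71 × 1.076 = 1.8 °C.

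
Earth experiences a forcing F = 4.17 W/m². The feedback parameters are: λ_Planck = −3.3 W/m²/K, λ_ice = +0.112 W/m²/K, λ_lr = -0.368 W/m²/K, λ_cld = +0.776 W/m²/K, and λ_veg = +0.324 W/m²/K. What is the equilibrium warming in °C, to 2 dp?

Net feedback parameter λ = (−3.3) + (+0.112) + (-0.368) + (+0.776) + (+0.324) = -2.456 W/m²/K.
ΔT = −F/λ = −4.17/(-2.456) = 1.70 °C.

1.70 °C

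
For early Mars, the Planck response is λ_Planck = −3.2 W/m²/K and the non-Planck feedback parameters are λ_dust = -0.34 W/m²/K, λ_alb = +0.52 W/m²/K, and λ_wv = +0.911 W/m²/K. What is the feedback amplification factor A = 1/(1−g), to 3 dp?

1.517

Convert to gains: g_dust = -0.34/3.2 = -0.1062; g_alb = 0.52/3.2 = 0.1625; g_wv = 0.911/3.2 = 0.2847.
Total gain g = 0.341.
A = 1/(1 − 0.341) = 1.517.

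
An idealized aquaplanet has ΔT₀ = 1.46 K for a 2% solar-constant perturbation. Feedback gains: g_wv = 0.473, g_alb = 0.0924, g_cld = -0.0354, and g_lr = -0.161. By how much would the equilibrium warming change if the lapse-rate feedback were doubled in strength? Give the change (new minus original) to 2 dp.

Original: g = 0.369, ΔT = 1.46/(1−0.369) = 2.3138 K.
With doubled lapse-rate: g' = 0.208, ΔT' = 1.46/(1−0.208) = 1.8434 K.
Change = 1.8434 − 2.3138 = -0.47 K.

-0.47 K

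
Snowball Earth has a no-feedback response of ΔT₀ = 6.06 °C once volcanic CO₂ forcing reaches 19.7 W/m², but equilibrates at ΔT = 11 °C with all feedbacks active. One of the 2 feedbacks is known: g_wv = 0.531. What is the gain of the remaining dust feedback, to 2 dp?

Amplification A = ΔT/ΔT₀ = 11/6.06 = 1.815.
Total gain g = 1 − 1/A = 1 − 1/1.815 = 0.449.
The known gain is 0.531.
g_dust = 0.449 − 0.531 = -0.08.

-0.08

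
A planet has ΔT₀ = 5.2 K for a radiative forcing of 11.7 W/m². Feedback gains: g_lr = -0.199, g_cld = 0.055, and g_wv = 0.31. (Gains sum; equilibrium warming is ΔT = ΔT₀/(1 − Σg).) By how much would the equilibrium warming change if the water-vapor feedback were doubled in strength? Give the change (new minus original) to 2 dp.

3.69 K

Original: g = 0.166, ΔT = 5.2/(1−0.166) = 6.2350 K.
With doubled water-vapor: g' = 0.476, ΔT' = 5.2/(1−0.476) = 9.9237 K.
Change = 9.9237 − 6.2350 = 3.69 K.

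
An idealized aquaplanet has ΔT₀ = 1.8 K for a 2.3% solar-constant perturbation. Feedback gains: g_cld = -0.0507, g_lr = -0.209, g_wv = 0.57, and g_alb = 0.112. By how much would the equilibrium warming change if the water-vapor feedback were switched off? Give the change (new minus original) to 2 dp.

-1.55 K

Original: g = 0.4223, ΔT = 1.8/(1−0.4223) = 3.1158 K.
Without water-vapor: g' = -0.1477, ΔT' = 1.8/(1+0.1477) = 1.5684 K.
Change = 1.5684 − 3.1158 = -1.55 K.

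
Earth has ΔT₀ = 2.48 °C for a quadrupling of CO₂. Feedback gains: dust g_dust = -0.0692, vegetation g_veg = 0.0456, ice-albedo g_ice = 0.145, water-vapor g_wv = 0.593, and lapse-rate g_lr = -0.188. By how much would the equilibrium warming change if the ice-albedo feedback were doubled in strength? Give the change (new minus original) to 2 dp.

2.31 °C

Original: g = 0.5264, ΔT = 2.48/(1−0.5264) = 5.2365 °C.
With doubled ice-albedo: g' = 0.6714, ΔT' = 2.48/(1−0.6714) = 7.5472 °C.
Change = 7.5472 − 5.2365 = 2.31 °C.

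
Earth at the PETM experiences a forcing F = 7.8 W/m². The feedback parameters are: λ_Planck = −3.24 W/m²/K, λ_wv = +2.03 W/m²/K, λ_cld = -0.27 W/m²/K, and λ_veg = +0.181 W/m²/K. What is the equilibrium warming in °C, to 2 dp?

Net feedback parameter λ = (−3.24) + (+2.03) + (-0.27) + (+0.181) = -1.299 W/m²/K.
ΔT = −F/λ = −7.8/(-1.299) = 6.00 °C.

6.00 °C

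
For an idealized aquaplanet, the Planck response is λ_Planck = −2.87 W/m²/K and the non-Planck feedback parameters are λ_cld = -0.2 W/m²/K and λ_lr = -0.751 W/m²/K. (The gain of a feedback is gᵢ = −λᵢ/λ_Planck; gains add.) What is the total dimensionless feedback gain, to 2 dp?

-0.33

Convert to gains: g_cld = -0.2/2.87 = -0.06969; g_lr = -0.751/2.87 = -0.2617.
Total gain g = -0.33139.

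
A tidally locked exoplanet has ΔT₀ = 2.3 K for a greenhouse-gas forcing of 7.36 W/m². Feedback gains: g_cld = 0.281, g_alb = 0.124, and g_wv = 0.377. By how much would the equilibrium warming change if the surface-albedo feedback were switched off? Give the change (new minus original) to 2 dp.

Original: g = 0.782, ΔT = 2.3/(1−0.782) = 10.5505 K.
Without surface-albedo: g' = 0.658, ΔT' = 2.3/(1−0.658) = 6.7251 K.
Change = 6.7251 − 10.5505 = -3.83 K.

-3.83 K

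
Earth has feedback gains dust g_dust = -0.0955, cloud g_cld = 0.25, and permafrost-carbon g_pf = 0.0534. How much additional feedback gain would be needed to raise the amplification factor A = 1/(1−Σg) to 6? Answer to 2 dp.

0.63

Current total gain = 0.2079.
Target gain for A = 6: g* = 1 − 1/6 = 0.8333.
Additional gain needed = 0.8333 − 0.2079 = 0.63.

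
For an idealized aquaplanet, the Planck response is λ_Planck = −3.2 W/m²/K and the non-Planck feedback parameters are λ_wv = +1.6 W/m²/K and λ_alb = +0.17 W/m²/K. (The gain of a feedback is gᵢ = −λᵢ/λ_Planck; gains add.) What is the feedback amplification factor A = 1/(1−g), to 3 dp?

2.238

Convert to gains: g_wv = 1.6/3.2 = 0.5; g_alb = 0.17/3.2 = 0.05312.
Total gain g = 0.55312.
A = 1/(1 − 0.55312) = 2.238.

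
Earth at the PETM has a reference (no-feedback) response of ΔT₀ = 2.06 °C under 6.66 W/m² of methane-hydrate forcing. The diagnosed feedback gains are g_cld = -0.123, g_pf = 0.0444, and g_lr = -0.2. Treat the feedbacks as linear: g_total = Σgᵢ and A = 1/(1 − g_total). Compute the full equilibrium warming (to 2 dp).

1.61 °C

Total gain g = -0.123 + 0.0444 − 0.2 = -0.2786.
Amplification A = 1/(1 + 0.2786) = 0.7821.
ΔT = 2.06 × 0.7821 = 1.61 °C.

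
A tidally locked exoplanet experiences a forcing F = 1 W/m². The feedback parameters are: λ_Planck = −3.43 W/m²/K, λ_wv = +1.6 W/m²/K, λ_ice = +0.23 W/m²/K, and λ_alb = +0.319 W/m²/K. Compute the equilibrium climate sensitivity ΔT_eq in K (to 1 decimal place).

0.8 K

Net feedback parameter λ = (−3.43) + (+1.6) + (+0.23) + (+0.319) = -1.281 W/m²/K.
ΔT = −F/λ = −1/(-1.281) = 0.8 K.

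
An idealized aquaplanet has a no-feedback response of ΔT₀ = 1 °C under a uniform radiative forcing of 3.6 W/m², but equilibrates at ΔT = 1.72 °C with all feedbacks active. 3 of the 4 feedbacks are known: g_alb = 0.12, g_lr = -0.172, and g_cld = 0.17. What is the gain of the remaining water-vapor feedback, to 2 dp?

Amplification A = ΔT/ΔT₀ = 1.72/1 = 1.72.
Total gain g = 1 − 1/A = 1 − 1/1.72 = 0.4186.
Known gains sum to 0.12 − 0.172 + 0.17 = 0.118.
g_wv = 0.4186 − 0.118 = 0.30.

0.30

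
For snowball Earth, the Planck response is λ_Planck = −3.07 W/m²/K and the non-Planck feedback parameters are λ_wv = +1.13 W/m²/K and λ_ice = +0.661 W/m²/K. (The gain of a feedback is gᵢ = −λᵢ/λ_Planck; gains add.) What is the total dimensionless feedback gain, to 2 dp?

Convert to gains: g_wv = 1.13/3.07 = 0.3681; g_ice = 0.661/3.07 = 0.2153.
Total gain g = 0.5834.

0.58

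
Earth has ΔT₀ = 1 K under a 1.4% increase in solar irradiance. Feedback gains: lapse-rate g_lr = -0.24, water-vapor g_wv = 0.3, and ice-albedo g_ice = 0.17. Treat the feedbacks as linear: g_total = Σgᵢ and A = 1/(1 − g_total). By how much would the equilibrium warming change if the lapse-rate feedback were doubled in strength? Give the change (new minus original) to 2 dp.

-0.31 K

Original: g = 0.23, ΔT = 1/(1−0.23) = 1.2987 K.
With doubled lapse-rate: g' = -0.01, ΔT' = 1/(1+0.01) = 0.9901 K.
Change = 0.9901 − 1.2987 = -0.31 K.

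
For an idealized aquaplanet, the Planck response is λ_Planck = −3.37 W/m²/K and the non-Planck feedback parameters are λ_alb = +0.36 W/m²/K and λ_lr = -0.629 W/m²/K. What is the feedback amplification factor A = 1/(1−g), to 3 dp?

Convert to gains: g_alb = 0.36/3.37 = 0.1068; g_lr = -0.629/3.37 = -0.1866.
Total gain g = -0.0798.
A = 1/(1 + 0.0798) = 0.926.

0.926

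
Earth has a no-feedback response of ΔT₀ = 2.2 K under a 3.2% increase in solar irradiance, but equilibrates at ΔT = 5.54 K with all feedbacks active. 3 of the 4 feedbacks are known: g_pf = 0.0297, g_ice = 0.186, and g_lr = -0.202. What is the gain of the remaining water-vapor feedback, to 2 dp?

0.59

Amplification A = ΔT/ΔT₀ = 5.54/2.2 = 2.518.
Total gain g = 1 − 1/A = 1 − 1/2.518 = 0.6029.
Known gains sum to 0.0297 + 0.186 − 0.202 = 0.0137.
g_wv = 0.6029 − 0.0137 = 0.59.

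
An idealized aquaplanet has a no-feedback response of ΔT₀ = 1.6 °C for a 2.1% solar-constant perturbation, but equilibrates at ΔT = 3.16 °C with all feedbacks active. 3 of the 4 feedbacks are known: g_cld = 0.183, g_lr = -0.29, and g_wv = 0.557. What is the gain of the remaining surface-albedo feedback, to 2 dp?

Amplification A = ΔT/ΔT₀ = 3.16/1.6 = 1.975.
Total gain g = 1 − 1/A = 1 − 1/1.975 = 0.4937.
Known gains sum to 0.183 − 0.29 + 0.557 = 0.45.
g_alb = 0.4937 − 0.45 = 0.04.

0.04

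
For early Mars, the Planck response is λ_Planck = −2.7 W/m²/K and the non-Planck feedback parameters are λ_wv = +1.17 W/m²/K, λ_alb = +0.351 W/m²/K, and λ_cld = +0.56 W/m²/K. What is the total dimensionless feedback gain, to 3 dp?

Convert to gains: g_wv = 1.17/2.7 = 0.4333; g_alb = 0.351/2.7 = 0.13; g_cld = 0.56/2.7 = 0.2074.
Total gain g = 0.7707.

0.771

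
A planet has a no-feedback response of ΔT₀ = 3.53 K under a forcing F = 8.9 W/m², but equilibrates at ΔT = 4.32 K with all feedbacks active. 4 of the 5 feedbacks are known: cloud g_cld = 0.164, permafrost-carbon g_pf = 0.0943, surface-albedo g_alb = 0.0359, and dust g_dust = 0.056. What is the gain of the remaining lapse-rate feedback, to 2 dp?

Amplification A = ΔT/ΔT₀ = 4.32/3.53 = 1.224.
Total gain g = 1 − 1/A = 1 − 1/1.224 = 0.183.
Known gains sum to 0.164 + 0.0943 + 0.0359 + 0.056 = 0.3502.
g_lr = 0.183 − 0.3502 = -0.17.

-0.17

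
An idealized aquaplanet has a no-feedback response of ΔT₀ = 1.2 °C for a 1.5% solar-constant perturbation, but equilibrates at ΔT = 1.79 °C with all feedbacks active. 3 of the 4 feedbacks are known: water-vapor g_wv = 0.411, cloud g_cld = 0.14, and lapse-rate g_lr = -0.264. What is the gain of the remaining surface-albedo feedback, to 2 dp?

0.04

Amplification A = ΔT/ΔT₀ = 1.79/1.2 = 1.492.
Total gain g = 1 − 1/A = 1 − 1/1.492 = 0.3298.
Known gains sum to 0.411 + 0.14 − 0.264 = 0.287.
g_alb = 0.3298 − 0.287 = 0.04.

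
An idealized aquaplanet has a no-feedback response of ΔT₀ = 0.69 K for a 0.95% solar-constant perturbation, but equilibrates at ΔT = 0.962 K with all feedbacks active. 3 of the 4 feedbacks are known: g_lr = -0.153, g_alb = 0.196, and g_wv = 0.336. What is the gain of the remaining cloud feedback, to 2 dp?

-0.10

Amplification A = ΔT/ΔT₀ = 0.962/0.69 = 1.394.
Total gain g = 1 − 1/A = 1 − 1/1.394 = 0.2826.
Known gains sum to -0.153 + 0.196 + 0.336 = 0.379.
g_cld = 0.2826 − 0.379 = -0.10.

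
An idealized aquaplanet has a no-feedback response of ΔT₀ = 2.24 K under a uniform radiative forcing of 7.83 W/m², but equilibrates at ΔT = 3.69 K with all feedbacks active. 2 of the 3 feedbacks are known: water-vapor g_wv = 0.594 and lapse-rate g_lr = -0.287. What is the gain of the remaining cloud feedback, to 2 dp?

Amplification A = ΔT/ΔT₀ = 3.69/2.24 = 1.647.
Total gain g = 1 − 1/A = 1 − 1/1.647 = 0.3928.
Known gains sum to 0.594 − 0.287 = 0.307.
g_cld = 0.3928 − 0.307 = 0.09.

0.09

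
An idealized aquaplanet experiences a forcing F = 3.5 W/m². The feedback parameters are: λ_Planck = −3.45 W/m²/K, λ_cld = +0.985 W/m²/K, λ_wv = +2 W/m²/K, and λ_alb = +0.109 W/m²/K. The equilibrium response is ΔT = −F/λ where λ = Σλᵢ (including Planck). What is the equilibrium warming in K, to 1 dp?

9.8 K

Net feedback parameter λ = (−3.45) + (+0.985) + (+2) + (+0.109) = -0.356 W/m²/K.
ΔT = −F/λ = −3.5/(-0.356) = 9.8 K.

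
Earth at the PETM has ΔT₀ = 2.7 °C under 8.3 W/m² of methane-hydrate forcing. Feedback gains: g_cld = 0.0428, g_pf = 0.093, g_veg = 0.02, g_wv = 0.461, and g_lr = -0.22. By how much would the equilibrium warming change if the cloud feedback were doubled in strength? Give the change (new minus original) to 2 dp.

Original: g = 0.3968, ΔT = 2.7/(1−0.3968) = 4.4761 °C.
With doubled cloud: g' = 0.4396, ΔT' = 2.7/(1−0.4396) = 4.8180 °C.
Change = 4.8180 − 4.4761 = 0.34 °C.

0.34 °C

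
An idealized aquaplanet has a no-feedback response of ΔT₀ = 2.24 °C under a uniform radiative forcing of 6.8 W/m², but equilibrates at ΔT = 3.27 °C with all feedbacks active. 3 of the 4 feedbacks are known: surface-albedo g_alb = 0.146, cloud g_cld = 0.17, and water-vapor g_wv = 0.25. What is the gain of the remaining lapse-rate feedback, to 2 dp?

Amplification A = ΔT/ΔT₀ = 3.27/2.24 = 1.46.
Total gain g = 1 − 1/A = 1 − 1/1.46 = 0.3151.
Known gains sum to 0.146 + 0.17 + 0.25 = 0.566.
g_lr = 0.3151 − 0.566 = -0.25.

-0.25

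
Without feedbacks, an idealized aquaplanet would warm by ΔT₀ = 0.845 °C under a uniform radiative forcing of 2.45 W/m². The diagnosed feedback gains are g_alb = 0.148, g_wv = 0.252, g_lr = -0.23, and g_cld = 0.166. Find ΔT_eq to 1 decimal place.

1.3 °C

Total gain g = 0.148 + 0.252 − 0.23 + 0.166 = 0.336.
Amplification A = 1/(1 − 0.336) = 1.506.
ΔT = 0.845 × 1.506 = 1.3 °C.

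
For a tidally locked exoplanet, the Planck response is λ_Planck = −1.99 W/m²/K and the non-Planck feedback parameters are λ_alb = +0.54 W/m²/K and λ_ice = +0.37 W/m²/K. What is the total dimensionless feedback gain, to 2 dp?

0.46

Convert to gains: g_alb = 0.54/1.99 = 0.2714; g_ice = 0.37/1.99 = 0.1859.
Total gain g = 0.4573.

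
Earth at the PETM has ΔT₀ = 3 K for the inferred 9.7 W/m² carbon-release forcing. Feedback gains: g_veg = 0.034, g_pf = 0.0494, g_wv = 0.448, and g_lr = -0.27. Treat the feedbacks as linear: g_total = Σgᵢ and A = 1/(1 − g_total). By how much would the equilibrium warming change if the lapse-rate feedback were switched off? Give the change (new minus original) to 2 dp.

Original: g = 0.2614, ΔT = 3/(1−0.2614) = 4.0617 K.
Without lapse-rate: g' = 0.5314, ΔT' = 3/(1−0.5314) = 6.4020 K.
Change = 6.4020 − 4.0617 = 2.34 K.

2.34 K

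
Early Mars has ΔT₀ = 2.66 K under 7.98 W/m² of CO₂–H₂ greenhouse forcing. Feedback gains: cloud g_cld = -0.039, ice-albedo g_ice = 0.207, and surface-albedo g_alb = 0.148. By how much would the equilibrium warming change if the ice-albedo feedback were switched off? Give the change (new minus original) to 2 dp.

-0.90 K

Original: g = 0.316, ΔT = 2.66/(1−0.316) = 3.8889 K.
Without ice-albedo: g' = 0.109, ΔT' = 2.66/(1−0.109) = 2.9854 K.
Change = 2.9854 − 3.8889 = -0.90 K.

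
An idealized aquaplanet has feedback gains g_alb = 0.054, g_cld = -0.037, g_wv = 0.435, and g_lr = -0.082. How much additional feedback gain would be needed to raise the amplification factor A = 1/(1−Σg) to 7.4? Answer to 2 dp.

0.49

Current total gain = 0.37.
Target gain for A = 7.4: g* = 1 − 1/7.4 = 0.8649.
Additional gain needed = 0.8649 − 0.37 = 0.49.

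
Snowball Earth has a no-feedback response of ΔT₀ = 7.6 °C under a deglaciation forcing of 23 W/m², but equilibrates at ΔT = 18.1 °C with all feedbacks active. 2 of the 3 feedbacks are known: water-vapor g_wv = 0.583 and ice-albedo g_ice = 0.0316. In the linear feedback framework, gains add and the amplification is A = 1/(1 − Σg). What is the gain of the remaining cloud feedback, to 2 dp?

Amplification A = ΔT/ΔT₀ = 18.1/7.6 = 2.382.
Total gain g = 1 − 1/A = 1 − 1/2.382 = 0.5802.
Known gains sum to 0.583 + 0.0316 = 0.6146.
g_cld = 0.5802 − 0.6146 = -0.03.

-0.03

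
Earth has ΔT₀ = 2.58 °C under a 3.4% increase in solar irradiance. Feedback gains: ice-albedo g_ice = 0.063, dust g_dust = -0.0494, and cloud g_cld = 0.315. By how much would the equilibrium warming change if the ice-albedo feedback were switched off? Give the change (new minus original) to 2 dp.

-0.33 °C

Original: g = 0.3286, ΔT = 2.58/(1−0.3286) = 3.8427 °C.
Without ice-albedo: g' = 0.2656, ΔT' = 2.58/(1−0.2656) = 3.5131 °C.
Change = 3.5131 − 3.8427 = -0.33 °C.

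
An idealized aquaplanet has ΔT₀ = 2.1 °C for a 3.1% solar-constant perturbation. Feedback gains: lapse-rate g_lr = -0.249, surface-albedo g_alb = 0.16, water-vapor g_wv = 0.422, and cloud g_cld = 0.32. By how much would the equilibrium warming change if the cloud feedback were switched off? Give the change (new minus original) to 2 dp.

Original: g = 0.653, ΔT = 2.1/(1−0.653) = 6.0519 °C.
Without cloud: g' = 0.333, ΔT' = 2.1/(1−0.333) = 3.1484 °C.
Change = 3.1484 − 6.0519 = -2.90 °C.

-2.90 °C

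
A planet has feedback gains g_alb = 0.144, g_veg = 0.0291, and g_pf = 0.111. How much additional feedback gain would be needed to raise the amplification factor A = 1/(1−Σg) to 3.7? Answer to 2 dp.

0.45

Current total gain = 0.2841.
Target gain for A = 3.7: g* = 1 − 1/3.7 = 0.7297.
Additional gain needed = 0.7297 − 0.2841 = 0.45.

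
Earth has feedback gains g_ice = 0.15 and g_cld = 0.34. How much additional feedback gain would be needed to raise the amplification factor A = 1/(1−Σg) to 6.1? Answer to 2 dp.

Current total gain = 0.49.
Target gain for A = 6.1: g* = 1 − 1/6.1 = 0.8361.
Additional gain needed = 0.8361 − 0.49 = 0.35.

0.35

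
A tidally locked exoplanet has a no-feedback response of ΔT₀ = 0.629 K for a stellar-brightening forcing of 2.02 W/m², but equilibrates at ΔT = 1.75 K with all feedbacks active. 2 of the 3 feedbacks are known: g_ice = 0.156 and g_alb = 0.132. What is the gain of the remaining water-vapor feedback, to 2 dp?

Amplification A = ΔT/ΔT₀ = 1.75/0.629 = 2.782.
Total gain g = 1 − 1/A = 1 − 1/2.782 = 0.6405.
Known gains sum to 0.156 + 0.132 = 0.288.
g_wv = 0.6405 − 0.288 = 0.35.

0.35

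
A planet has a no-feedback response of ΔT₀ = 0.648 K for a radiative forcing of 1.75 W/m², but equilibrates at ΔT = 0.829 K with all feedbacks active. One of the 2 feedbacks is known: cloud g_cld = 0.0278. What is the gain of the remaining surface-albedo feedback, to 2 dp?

0.19

Amplification A = ΔT/ΔT₀ = 0.829/0.648 = 1.279.
Total gain g = 1 − 1/A = 1 − 1/1.279 = 0.2181.
The known gain is 0.0278.
g_alb = 0.2181 − 0.0278 = 0.19.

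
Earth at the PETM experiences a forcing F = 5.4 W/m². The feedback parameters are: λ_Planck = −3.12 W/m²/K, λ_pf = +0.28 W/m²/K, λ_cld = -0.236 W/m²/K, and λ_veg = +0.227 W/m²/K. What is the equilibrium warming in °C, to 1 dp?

1.9 °C

Net feedback parameter λ = (−3.12) + (+0.28) + (-0.236) + (+0.227) = -2.849 W/m²/K.
ΔT = −F/λ = −5.4/(-2.849) = 1.9 °C.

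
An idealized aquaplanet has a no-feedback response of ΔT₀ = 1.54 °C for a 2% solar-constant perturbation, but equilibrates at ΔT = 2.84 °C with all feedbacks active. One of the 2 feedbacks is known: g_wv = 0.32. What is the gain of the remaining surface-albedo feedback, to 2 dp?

Amplification A = ΔT/ΔT₀ = 2.84/1.54 = 1.844.
Total gain g = 1 − 1/A = 1 − 1/1.844 = 0.4577.
The known gain is 0.32.
g_alb = 0.4577 − 0.32 = 0.14.

0.14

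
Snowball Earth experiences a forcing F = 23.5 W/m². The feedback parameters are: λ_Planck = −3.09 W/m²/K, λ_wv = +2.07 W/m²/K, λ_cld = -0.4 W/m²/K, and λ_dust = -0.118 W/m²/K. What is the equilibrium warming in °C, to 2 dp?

Net feedback parameter λ = (−3.09) + (+2.07) + (-0.4) + (-0.118) = -1.538 W/m²/K.
ΔT = −F/λ = −23.5/(-1.538) = 15.28 °C.

15.28 °C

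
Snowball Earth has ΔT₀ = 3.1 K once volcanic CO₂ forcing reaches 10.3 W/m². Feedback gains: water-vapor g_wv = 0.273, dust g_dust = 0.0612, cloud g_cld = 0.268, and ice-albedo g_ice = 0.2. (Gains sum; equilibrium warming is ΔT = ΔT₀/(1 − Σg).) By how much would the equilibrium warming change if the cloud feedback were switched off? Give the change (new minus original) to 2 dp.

Original: g = 0.8022, ΔT = 3.1/(1−0.8022) = 15.6724 K.
Without cloud: g' = 0.5342, ΔT' = 3.1/(1−0.5342) = 6.6552 K.
Change = 6.6552 − 15.6724 = -9.02 K.

-9.02 K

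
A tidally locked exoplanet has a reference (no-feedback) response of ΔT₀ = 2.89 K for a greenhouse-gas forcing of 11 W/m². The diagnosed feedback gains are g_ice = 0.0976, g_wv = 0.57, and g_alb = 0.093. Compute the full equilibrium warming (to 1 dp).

12.1 K

Total gain g = 0.0976 + 0.57 + 0.093 = 0.7606.
Amplification A = 1/(1 − 0.7606) = 4.177.
ΔT = 2.89 × 4.177 = 12.1 K.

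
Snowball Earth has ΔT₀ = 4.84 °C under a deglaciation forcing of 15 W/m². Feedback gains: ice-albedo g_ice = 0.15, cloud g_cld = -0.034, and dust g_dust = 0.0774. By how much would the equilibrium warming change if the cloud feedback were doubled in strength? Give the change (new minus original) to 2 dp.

-0.24 °C

Original: g = 0.1934, ΔT = 4.84/(1−0.1934) = 6.0005 °C.
With doubled cloud: g' = 0.1594, ΔT' = 4.84/(1−0.1594) = 5.7578 °C.
Change = 5.7578 − 6.0005 = -0.24 °C.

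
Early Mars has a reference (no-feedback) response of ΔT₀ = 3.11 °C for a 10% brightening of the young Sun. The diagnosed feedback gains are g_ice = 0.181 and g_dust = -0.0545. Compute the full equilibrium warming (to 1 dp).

Total gain g = 0.181 − 0.0545 = 0.1265.
Amplification A = 1/(1 − 0.1265) = 1.145.
ΔT = 3.11 × 1.145 = 3.6 °C.

3.6 °C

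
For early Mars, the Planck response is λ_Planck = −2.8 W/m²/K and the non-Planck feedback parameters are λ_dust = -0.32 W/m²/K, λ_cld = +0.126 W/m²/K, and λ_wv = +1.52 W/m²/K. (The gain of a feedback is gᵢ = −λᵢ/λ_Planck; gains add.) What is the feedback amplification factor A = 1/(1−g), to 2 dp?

Convert to gains: g_dust = -0.32/2.8 = -0.1143; g_cld = 0.126/2.8 = 0.045; g_wv = 1.52/2.8 = 0.5429.
Total gain g = 0.4736.
A = 1/(1 − 0.4736) = 1.90.

1.90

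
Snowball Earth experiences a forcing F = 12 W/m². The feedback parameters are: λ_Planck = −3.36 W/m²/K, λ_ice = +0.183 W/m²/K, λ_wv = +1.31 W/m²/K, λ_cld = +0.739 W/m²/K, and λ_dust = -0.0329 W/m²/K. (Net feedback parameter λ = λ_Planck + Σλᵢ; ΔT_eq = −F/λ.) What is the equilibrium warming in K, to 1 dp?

10.3 K

Net feedback parameter λ = (−3.36) + (+0.183) + (+1.31) + (+0.739) + (-0.0329) = -1.1609 W/m²/K.
ΔT = −F/λ = −12/(-1.1609) = 10.3 K.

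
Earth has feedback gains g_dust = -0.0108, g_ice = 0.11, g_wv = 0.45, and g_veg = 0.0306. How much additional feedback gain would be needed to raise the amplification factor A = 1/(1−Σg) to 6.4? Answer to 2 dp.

0.26

Current total gain = 0.5798.
Target gain for A = 6.4: g* = 1 − 1/6.4 = 0.8438.
Additional gain needed = 0.8438 − 0.5798 = 0.26.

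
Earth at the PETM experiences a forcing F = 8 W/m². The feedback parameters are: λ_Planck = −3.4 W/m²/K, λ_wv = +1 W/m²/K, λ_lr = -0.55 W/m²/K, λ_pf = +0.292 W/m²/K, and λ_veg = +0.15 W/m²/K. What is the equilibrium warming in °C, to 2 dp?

Net feedback parameter λ = (−3.4) + (+1) + (-0.55) + (+0.292) + (+0.15) = -2.508 W/m²/K.
ΔT = −F/λ = −8/(-2.508) = 3.19 °C.

3.19 °C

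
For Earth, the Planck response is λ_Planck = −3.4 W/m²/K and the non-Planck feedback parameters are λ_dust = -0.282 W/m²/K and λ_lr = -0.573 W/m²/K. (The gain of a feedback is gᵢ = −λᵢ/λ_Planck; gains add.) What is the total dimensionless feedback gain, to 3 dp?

-0.251

Convert to gains: g_dust = -0.282/3.4 = -0.08294; g_lr = -0.573/3.4 = -0.1685.
Total gain g = -0.25144.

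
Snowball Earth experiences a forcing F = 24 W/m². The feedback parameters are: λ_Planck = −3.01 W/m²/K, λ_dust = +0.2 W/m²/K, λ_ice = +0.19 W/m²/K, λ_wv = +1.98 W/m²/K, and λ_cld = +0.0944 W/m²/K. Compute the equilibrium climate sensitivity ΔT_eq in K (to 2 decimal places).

43.99 K

Net feedback parameter λ = (−3.01) + (+0.2) + (+0.19) + (+1.98) + (+0.0944) = -0.5456 W/m²/K.
ΔT = −F/λ = −24/(-0.5456) = 43.99 K.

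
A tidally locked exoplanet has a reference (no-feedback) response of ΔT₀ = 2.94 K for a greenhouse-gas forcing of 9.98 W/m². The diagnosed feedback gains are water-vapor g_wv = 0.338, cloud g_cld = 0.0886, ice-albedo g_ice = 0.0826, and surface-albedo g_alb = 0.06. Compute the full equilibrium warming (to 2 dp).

6.82 K

Total gain g = 0.338 + 0.0886 + 0.0826 + 0.06 = 0.5692.
Amplification A = 1/(1 − 0.5692) = 2.321.
ΔT = 2.94 × 2.321 = 6.82 K.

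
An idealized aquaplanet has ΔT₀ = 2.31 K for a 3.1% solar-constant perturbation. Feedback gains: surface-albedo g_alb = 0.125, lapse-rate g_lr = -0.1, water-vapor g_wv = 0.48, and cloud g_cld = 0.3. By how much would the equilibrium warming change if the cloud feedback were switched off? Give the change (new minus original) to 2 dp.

-7.18 K

Original: g = 0.805, ΔT = 2.31/(1−0.805) = 11.8462 K.
Without cloud: g' = 0.505, ΔT' = 2.31/(1−0.505) = 4.6667 K.
Change = 4.6667 − 11.8462 = -7.18 K.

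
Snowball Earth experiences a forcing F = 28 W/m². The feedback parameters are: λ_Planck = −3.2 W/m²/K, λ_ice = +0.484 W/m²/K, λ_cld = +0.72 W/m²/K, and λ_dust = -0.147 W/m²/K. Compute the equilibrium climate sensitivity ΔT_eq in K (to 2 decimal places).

Net feedback parameter λ = (−3.2) + (+0.484) + (+0.72) + (-0.147) = -2.143 W/m²/K.
ΔT = −F/λ = −28/(-2.143) = 13.07 K.

13.07 K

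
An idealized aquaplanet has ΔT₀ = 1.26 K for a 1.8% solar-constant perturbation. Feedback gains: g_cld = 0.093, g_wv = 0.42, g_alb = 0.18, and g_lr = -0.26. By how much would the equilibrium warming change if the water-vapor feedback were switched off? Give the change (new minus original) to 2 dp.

Original: g = 0.433, ΔT = 1.26/(1−0.433) = 2.2222 K.
Without water-vapor: g' = 0.013, ΔT' = 1.26/(1−0.013) = 1.2766 K.
Change = 1.2766 − 2.2222 = -0.95 K.

-0.95 K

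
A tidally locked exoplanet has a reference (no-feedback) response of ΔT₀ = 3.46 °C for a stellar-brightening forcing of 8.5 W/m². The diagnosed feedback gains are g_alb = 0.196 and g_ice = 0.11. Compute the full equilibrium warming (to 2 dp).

4.99 °C

Total gain g = 0.196 + 0.11 = 0.306.
Amplification A = 1/(1 − 0.306) = 1.441.
ΔT = 3.46 × 1.441 = 4.99 °C.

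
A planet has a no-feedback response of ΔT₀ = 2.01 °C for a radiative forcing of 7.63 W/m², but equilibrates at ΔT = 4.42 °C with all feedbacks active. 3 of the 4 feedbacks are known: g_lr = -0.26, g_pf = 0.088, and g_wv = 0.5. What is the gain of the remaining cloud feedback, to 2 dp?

Amplification A = ΔT/ΔT₀ = 4.42/2.01 = 2.199.
Total gain g = 1 − 1/A = 1 − 1/2.199 = 0.5452.
Known gains sum to -0.26 + 0.088 + 0.5 = 0.328.
g_cld = 0.5452 − 0.328 = 0.22.

0.22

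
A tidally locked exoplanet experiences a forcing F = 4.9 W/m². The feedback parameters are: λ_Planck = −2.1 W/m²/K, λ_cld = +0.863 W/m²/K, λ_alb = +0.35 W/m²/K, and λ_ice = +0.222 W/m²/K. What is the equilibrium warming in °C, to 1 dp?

7.4 °C

Net feedback parameter λ = (−2.1) + (+0.863) + (+0.35) + (+0.222) = -0.665 W/m²/K.
ΔT = −F/λ = −4.9/(-0.665) = 7.4 °C.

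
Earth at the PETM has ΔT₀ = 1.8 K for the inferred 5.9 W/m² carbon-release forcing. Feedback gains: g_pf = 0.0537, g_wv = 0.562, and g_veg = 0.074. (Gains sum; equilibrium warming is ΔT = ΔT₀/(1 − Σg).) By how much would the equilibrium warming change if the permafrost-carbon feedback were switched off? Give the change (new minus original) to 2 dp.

Original: g = 0.6897, ΔT = 1.8/(1−0.6897) = 5.8008 K.
Without permafrost-carbon: g' = 0.636, ΔT' = 1.8/(1−0.636) = 4.9451 K.
Change = 4.9451 − 5.8008 = -0.86 K.

-0.86 K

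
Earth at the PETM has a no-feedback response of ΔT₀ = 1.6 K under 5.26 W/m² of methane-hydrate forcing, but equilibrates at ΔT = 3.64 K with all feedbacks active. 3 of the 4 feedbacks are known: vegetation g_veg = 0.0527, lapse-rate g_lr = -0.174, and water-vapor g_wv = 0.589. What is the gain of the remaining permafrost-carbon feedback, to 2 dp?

Amplification A = ΔT/ΔT₀ = 3.64/1.6 = 2.275.
Total gain g = 1 − 1/A = 1 − 1/2.275 = 0.5604.
Known gains sum to 0.0527 − 0.174 + 0.589 = 0.4677.
g_pf = 0.5604 − 0.4677 = 0.09.

0.09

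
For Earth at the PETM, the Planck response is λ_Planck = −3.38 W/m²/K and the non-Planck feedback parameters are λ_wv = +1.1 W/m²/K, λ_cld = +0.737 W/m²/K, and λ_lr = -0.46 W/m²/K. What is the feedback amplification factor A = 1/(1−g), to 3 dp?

1.687

Convert to gains: g_wv = 1.1/3.38 = 0.3254; g_cld = 0.737/3.38 = 0.218; g_lr = -0.46/3.38 = -0.1361.
Total gain g = 0.4073.
A = 1/(1 − 0.4073) = 1.687.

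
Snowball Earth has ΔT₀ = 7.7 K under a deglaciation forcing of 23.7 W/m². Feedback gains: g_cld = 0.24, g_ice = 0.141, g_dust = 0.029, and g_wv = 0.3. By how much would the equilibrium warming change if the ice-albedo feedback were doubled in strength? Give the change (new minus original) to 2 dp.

25.13 K

Original: g = 0.71, ΔT = 7.7/(1−0.71) = 26.5517 K.
With doubled ice-albedo: g' = 0.851, ΔT' = 7.7/(1−0.851) = 51.6779 K.
Change = 51.6779 − 26.5517 = 25.13 K.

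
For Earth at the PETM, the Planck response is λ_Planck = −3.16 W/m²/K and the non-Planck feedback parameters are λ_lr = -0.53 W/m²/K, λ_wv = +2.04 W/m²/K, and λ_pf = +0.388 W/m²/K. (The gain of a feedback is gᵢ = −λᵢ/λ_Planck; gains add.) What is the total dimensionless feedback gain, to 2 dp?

0.60

Convert to gains: g_lr = -0.53/3.16 = -0.1677; g_wv = 2.04/3.16 = 0.6456; g_pf = 0.388/3.16 = 0.1228.
Total gain g = 0.6007.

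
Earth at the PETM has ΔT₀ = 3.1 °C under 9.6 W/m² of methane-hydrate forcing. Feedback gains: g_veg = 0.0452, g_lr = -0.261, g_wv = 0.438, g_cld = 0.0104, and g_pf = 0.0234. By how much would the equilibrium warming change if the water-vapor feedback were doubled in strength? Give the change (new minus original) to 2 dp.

Original: g = 0.256, ΔT = 3.1/(1−0.256) = 4.1667 °C.
With doubled water-vapor: g' = 0.694, ΔT' = 3.1/(1−0.694) = 10.1307 °C.
Change = 10.1307 − 4.1667 = 5.96 °C.

5.96 °C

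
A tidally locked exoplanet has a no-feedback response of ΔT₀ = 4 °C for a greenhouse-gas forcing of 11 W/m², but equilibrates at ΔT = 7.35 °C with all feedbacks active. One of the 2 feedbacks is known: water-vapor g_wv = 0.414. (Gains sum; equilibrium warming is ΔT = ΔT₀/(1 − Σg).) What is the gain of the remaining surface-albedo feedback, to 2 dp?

0.04

Amplification A = ΔT/ΔT₀ = 7.35/4 = 1.837.
Total gain g = 1 − 1/A = 1 − 1/1.837 = 0.4556.
The known gain is 0.414.
g_alb = 0.4556 − 0.414 = 0.04.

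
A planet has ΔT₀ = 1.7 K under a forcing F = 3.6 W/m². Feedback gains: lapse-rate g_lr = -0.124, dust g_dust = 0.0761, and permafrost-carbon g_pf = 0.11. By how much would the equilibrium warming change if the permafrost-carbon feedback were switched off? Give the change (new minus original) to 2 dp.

-0.19 K

Original: g = 0.0621, ΔT = 1.7/(1−0.0621) = 1.8126 K.
Without permafrost-carbon: g' = -0.0479, ΔT' = 1.7/(1+0.0479) = 1.6223 K.
Change = 1.6223 − 1.8126 = -0.19 K.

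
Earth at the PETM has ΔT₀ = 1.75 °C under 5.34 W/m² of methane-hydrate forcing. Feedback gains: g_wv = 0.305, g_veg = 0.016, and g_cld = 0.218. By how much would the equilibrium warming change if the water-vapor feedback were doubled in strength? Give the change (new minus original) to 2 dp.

Original: g = 0.539, ΔT = 1.75/(1−0.539) = 3.7961 °C.
With doubled water-vapor: g' = 0.844, ΔT' = 1.75/(1−0.844) = 11.2179 °C.
Change = 11.2179 − 3.7961 = 7.42 °C.

7.42 °C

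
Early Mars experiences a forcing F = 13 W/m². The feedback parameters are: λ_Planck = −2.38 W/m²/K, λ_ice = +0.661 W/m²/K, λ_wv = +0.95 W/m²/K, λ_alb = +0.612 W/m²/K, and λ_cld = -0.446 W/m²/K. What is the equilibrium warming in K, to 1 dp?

Net feedback parameter λ = (−2.38) + (+0.661) + (+0.95) + (+0.612) + (-0.446) = -0.603 W/m²/K.
ΔT = −F/λ = −13/(-0.603) = 21.6 K.

21.6 K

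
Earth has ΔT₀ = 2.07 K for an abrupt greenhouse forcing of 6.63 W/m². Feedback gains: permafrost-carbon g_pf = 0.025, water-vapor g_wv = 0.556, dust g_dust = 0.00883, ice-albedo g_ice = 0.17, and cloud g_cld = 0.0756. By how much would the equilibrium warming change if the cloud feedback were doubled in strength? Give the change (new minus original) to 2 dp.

Original: g = 0.83543, ΔT = 2.07/(1−0.83543) = 12.5782 K.
With doubled cloud: g' = 0.91103, ΔT' = 2.07/(1−0.91103) = 23.2663 K.
Change = 23.2663 − 12.5782 = 10.69 K.

10.69 K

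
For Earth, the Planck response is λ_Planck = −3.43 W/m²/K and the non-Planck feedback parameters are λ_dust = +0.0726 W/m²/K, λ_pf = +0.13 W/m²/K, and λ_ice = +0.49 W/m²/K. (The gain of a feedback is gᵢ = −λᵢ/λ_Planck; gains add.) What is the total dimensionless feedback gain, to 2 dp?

0.20

Convert to gains: g_dust = 0.0726/3.43 = 0.02117; g_pf = 0.13/3.43 = 0.0379; g_ice = 0.49/3.43 = 0.1429.
Total gain g = 0.20197.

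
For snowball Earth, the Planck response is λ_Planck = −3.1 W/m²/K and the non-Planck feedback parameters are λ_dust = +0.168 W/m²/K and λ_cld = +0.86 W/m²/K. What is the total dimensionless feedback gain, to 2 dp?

Convert to gains: g_dust = 0.168/3.1 = 0.05419; g_cld = 0.86/3.1 = 0.2774.
Total gain g = 0.33159.

0.33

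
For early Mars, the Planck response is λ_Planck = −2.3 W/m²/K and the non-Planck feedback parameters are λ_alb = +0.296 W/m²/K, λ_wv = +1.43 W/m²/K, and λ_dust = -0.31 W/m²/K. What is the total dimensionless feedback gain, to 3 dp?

Convert to gains: g_alb = 0.296/2.3 = 0.1287; g_wv = 1.43/2.3 = 0.6217; g_dust = -0.31/2.3 = -0.1348.
Total gain g = 0.6156.

0.616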